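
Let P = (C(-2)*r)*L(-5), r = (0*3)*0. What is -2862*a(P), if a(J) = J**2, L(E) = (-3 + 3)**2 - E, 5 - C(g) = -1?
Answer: 0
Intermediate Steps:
C(g) = 6 (C(g) = 5 - 1*(-1) = 5 + 1 = 6)
r = 0 (r = 0*0 = 0)
L(E) = -E (L(E) = 0**2 - E = 0 - E = -E)
P = 0 (P = (6*0)*(-1*(-5)) = 0*5 = 0)
-2862*a(P) = -2862*0**2 = -2862*0 = 0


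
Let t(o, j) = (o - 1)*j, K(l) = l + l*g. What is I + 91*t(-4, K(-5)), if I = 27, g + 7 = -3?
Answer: -20448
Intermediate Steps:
g = -10 (g = -7 - 3 = -10)
K(l) = -9*l (K(l) = l + l*(-10) = l - 10*l = -9*l)
t(o, j) = j*(-1 + o) (t(o, j) = (-1 + o)*j = j*(-1 + o))
I + 91*t(-4, K(-5)) = 27 + 91*((-9*(-5))*(-1 - 4)) = 27 + 91*(45*(-5)) = 27 + 91*(-225) = 27 - 20475 = -20448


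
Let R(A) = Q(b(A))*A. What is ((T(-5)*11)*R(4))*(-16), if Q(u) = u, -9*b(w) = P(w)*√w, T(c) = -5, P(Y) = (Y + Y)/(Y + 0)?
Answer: -14080/9 ≈ -1564.4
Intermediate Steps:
P(Y) = 2 (P(Y) = (2*Y)/Y = 2)
b(w) = -2*√w/9
R(A) = -2*A^(3/2)/9 (R(A) = (-2*√A/9)*A = -2*A^(3/2)/9)
((T(-5)*11)*R(4))*(-16) = ((-5*11)*(-2*4^(3/2)/9))*(-16) = -(-110)*8/9*(-16) = -55*(-16/9)*(-16) = (880/9)*(-16) = -14080/9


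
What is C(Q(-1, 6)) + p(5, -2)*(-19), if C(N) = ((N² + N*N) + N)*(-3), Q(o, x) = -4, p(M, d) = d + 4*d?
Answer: 106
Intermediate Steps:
p(M, d) = 5*d
C(N) = -6*N² - 3*N (C(N) = ((N² + N²) + N)*(-3) = (2*N² + N)*(-3) = (N + 2*N²)*(-3) = -6*N² - 3*N)
C(Q(-1, 6)) + p(5, -2)*(-19) = -3*(-4)*(1 + 2*(-4)) + (5*(-2))*(-19) = -3*(-4)*(1 - 8) - 10*(-19) = -3*(-4)*(-7) + 190 = -84 + 190 = 106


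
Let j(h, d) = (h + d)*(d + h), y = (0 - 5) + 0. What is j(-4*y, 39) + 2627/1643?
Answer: 5721910/1643 ≈ 3482.6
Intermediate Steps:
y = -5 (y = -5 + 0 = -5)
j(h, d) = (d + h)² (j(h, d) = (d + h)*(d + h) = (d + h)²)
j(-4*y, 39) + 2627/1643 = (39 - 4*(-5))² + 2627/1643 = (39 + 20)² + 2627*(1/1643) = 59² + 2627/1643 = 3481 + 2627/1643 = 5721910/1643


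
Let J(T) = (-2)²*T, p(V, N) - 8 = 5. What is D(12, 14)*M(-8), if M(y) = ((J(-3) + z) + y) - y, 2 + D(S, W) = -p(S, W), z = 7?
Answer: 75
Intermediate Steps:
p(V, N) = 13 (p(V, N) = 8 + 5 = 13)
D(S, W) = -15 (D(S, W) = -2 - 1*13 = -2 - 13 = -15)
J(T) = 4*T
M(y) = -5 (M(y) = ((4*(-3) + 7) + y) - y = ((-12 + 7) + y) - y = (-5 + y) - y = -5)
D(12, 14)*M(-8) = -15*(-5) = 75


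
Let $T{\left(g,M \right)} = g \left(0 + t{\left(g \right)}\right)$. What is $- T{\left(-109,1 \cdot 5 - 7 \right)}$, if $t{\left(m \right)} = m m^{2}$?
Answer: $-141158161$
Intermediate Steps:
$t{\left(m \right)} = m^{3}$
$T{\left(g,M \right)} = g^{4}$ ($T{\left(g,M \right)} = g \left(0 + g^{3}\right) = g g^{3} = g^{4}$)
$- T{\left(-109,1 \cdot 5 - 7 \right)} = - \left(-109\right)^{4} = \left(-1\right) 141158161 = -141158161$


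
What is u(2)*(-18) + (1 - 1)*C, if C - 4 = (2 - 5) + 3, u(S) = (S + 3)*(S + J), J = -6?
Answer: 360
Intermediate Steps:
u(S) = (-6 + S)*(3 + S) (u(S) = (S + 3)*(S - 6) = (3 + S)*(-6 + S) = (-6 + S)*(3 + S))
C = 4 (C = 4 + ((2 - 5) + 3) = 4 + (-3 + 3) = 4 + 0 = 4)
u(2)*(-18) + (1 - 1)*C = (-18 + 2² - 3*2)*(-18) + (1 - 1)*4 = (-18 + 4 - 6)*(-18) + 0*4 = -20*(-18) + 0 = 360 + 0 = 360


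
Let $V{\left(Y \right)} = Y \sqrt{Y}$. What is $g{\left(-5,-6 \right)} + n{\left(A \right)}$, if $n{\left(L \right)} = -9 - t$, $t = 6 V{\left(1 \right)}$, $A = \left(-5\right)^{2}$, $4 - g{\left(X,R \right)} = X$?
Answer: $-6$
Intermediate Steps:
$V{\left(Y \right)} = Y^{\frac{3}{2}}$
$g{\left(X,R \right)} = 4 - X$
$A = 25$
$t = 6$ ($t = 6 \cdot 1^{\frac{3}{2}} = 6 \cdot 1 = 6$)
$n{\left(L \right)} = -15$ ($n{\left(L \right)} = -9 - 6 = -15$)
$g{\left(-5,-6 \right)} + n{\left(A \right)} = \left(4 - -5\right) - 15 = \left(4 + 5\right) - 15 = 9 - 15 = -6$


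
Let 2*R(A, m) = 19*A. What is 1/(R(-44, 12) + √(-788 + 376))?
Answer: -209/87568 - I*√103/87568 ≈ -0.0023867 - 0.0001159*I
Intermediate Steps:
R(A, m) = 19*A/2 (R(A, m) = (19*A)/2 = 19*A/2)
1/(R(-44, 12) + √(-788 + 376)) = 1/((19/2)*(-44) + √(-788 + 376)) = 1/(-418 + √(-412)) = 1/(-418 + 2*I*√103)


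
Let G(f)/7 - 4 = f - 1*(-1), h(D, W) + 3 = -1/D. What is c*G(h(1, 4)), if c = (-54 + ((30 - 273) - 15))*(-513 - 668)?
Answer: 2579304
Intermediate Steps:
h(D, W) = -3 - 1/D
c = 368472 (c = (-54 + (-243 - 15))*(-1181) = (-54 - 258)*(-1181) = -312*(-1181) = 368472)
G(f) = 35 + 7*f (G(f) = 28 + 7*(f - 1*(-1)) = 28 + 7*(f + 1) = 28 + 7*(1 + f) = 28 + (7 + 7*f) = 35 + 7*f)
c*G(h(1, 4)) = 368472*(35 + 7*(-3 - 1/1)) = 368472*(35 + 7*(-3 - 1*1)) = 368472*(35 + 7*(-3 - 1)) = 368472*(35 + 7*(-4)) = 368472*(35 - 28) = 368472*7 = 2579304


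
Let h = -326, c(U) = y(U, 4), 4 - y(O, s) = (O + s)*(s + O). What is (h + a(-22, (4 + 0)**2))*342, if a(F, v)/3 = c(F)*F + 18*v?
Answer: 7407036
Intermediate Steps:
y(O, s) = 4 - (O + s)**2 (y(O, s) = 4 - (O + s)*(s + O) = 4 - (O + s)*(O + s) = 4 - (O + s)**2)
c(U) = 4 - (4 + U)**2 (c(U) = 4 - (U + 4)**2 = 4 - (4 + U)**2)
a(F, v) = 54*v + 3*F*(4 - (4 + F)**2) (a(F, v) = 3*((4 - (4 + F)**2)*F + 18*v) = 3*(F*(4 - (4 + F)**2) + 18*v) = 3*(18*v + F*(4 - (4 + F)**2)) = 54*v + 3*F*(4 - (4 + F)**2))
(h + a(-22, (4 + 0)**2))*342 = (-326 + (54*(4 + 0)**2 - 3*(-22)*(-4 + (4 - 22)**2)))*342 = (-326 + (54*4**2 - 3*(-22)*(-4 + (-18)**2)))*342 = (-326 + (54*16 - 3*(-22)*(-4 + 324)))*342 = (-326 + (864 - 3*(-22)*320))*342 = (-326 + (864 + 21120))*342 = (-326 + 21984)*342 = 21658*342 = 7407036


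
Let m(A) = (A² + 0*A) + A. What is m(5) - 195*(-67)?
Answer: 13095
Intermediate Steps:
m(A) = A + A² (m(A) = (A² + 0) + A = A² + A = A + A²)
m(5) - 195*(-67) = 5*(1 + 5) - 195*(-67) = 5*6 + 13065 = 30 + 13065 = 13095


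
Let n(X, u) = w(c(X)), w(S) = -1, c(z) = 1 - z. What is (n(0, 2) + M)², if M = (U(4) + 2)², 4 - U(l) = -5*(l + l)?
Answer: 4473225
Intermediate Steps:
U(l) = 4 + 10*l (U(l) = 4 - (-5)*(l + l) = 4 - (-5)*2*l = 4 - (-10)*l = 4 + 10*l)
n(X, u) = -1
M = 2116 (M = ((4 + 10*4) + 2)² = ((4 + 40) + 2)² = (44 + 2)² = 46² = 2116)
(n(0, 2) + M)² = (-1 + 2116)² = 2115² = 4473225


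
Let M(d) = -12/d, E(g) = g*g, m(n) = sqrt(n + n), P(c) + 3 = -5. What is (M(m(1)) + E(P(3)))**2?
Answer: 4168 - 768*sqrt(2) ≈ 3081.9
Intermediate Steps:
P(c) = -8 (P(c) = -3 - 5 = -8)
m(n) = sqrt(2)*sqrt(n) (m(n) = sqrt(2*n) = sqrt(2)*sqrt(n))
E(g) = g**2
(M(m(1)) + E(P(3)))**2 = (-12*sqrt(2)/2 + (-8)**2)**2 = (-12*sqrt(2)/2 + 64)**2 = (-6*sqrt(2) + 64)**2 = (64 - 6*sqrt(2))**2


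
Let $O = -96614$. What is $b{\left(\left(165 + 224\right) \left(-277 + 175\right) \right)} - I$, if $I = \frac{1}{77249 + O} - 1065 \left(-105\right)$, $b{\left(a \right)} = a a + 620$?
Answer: $\frac{30485011955836}{19365} \approx 1.5742 \cdot 10^{9}$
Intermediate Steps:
$b{\left(a \right)} = 620 + a^{2}$ ($b{\left(a \right)} = a^{2} + 620 = 620 + a^{2}$)
$I = \frac{2165491124}{19365}$ ($I = \frac{1}{77249 - 96614} - 1065 \left(-105\right) = \frac{1}{-19365} - -111825 = - \frac{1}{19365} + 111825 = \frac{2165491124}{19365} \approx 1.1183 \cdot 10^{5}$)
$b{\left(\left(165 + 224\right) \left(-277 + 175\right) \right)} - I = \left(620 + \left(\left(165 + 224\right) \left(-277 + 175\right)\right)^{2}\right) - \frac{2165491124}{19365} = \left(620 + \left(389 \left(-102\right)\right)^{2}\right) - \frac{2165491124}{19365} = \left(620 + \left(-39678\right)^{2}\right) - \frac{2165491124}{19365} = \left(620 + 1574343684\right) - \frac{2165491124}{19365} = 1574344304 - \frac{2165491124}{19365} = \frac{30485011955836}{19365}$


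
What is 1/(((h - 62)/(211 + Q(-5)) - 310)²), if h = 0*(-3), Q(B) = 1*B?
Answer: 10609/1021505521 ≈ 1.0386e-5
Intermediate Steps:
Q(B) = B
h = 0
1/(((h - 62)/(211 + Q(-5)) - 310)²) = 1/(((0 - 62)/(211 - 5) - 310)²) = 1/((-62/206 - 310)²) = 1/((-62*1/206 - 310)²) = 1/((-31/103 - 310)²) = 1/((-31961/103)²) = 1/(1021505521/10609) = 10609/1021505521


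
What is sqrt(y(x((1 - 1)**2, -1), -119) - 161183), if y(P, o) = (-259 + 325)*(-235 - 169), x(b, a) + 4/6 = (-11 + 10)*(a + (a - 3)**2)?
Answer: I*sqrt(187847) ≈ 433.41*I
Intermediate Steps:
x(b, a) = -2/3 - a - (-3 + a)**2 (x(b, a) = -2/3 + (-11 + 10)*(a + (a - 3)**2) = -2/3 - (a + (-3 + a)**2) = -2/3 + (-a - (-3 + a)**2) = -2/3 - a - (-3 + a)**2)
y(P, o) = -26664 (y(P, o) = 66*(-404) = -26664)
sqrt(y(x((1 - 1)**2, -1), -119) - 161183) = sqrt(-26664 - 161183) = sqrt(-187847) = I*sqrt(187847)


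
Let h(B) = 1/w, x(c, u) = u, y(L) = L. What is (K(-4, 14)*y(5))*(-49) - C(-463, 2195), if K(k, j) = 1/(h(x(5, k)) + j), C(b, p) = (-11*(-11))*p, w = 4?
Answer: -15139895/57 ≈ -2.6561e+5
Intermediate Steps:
C(b, p) = 121*p
h(B) = ¼ (h(B) = 1/4 = ¼)
K(k, j) = 1/(¼ + j)
(K(-4, 14)*y(5))*(-49) - C(-463, 2195) = ((4/(1 + 4*14))*5)*(-49) - 121*2195 = ((4/(1 + 56))*5)*(-49) - 1*265595 = ((4/57)*5)*(-49) - 265595 = (20/57)*(-49) - 265595 = -980/57 - 265595 = -15139895/57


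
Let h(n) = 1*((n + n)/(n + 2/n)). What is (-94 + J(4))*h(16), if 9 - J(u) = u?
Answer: -22784/129 ≈ -176.62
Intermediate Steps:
J(u) = 9 - u
h(n) = 2*n/(n + 2/n) (h(n) = 1*((2*n)/(n + 2/n)) = 1*(2*n/(n + 2/n)) = 2*n/(n + 2/n))
(-94 + J(4))*h(16) = (-94 + (9 - 1*4))*(2*16²/(2 + 16²)) = (-94 + (9 - 4))*(2*256/(2 + 256)) = (-94 + 5)*(2*256/258) = -178*256/258 = -89*256/129 = -22784/129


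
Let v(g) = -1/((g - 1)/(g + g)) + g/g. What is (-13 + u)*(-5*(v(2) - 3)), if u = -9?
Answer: -660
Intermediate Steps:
v(g) = 1 - 2*g/(-1 + g) (v(g) = -1/((-1 + g)/((2*g))) + 1 = -1/((-1 + g)*(1/(2*g))) + 1 = -1/((-1 + g)/(2*g)) + 1 = -2*g/(-1 + g) + 1 = 1 - 2*g/(-1 + g))
(-13 + u)*(-5*(v(2) - 3)) = (-13 - 9)*(-5*((-1 - 1*2)/(-1 + 2) - 3)) = -(-110)*((-1 - 2)/1 - 3) = -(-110)*(1*(-3) - 3) = -(-110)*(-3 - 3) = -(-110)*(-6) = -22*30 = -660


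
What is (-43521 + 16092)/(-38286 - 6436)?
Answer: 27429/44722 ≈ 0.61332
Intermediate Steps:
(-43521 + 16092)/(-38286 - 6436) = -27429/(-44722) = -27429*(-1/44722) = 27429/44722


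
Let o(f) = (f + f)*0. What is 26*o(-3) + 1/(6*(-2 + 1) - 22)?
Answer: -1/28 ≈ -0.035714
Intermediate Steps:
o(f) = 0 (o(f) = (2*f)*0 = 0)
26*o(-3) + 1/(6*(-2 + 1) - 22) = 26*0 + 1/(6*(-2 + 1) - 22) = 0 + 1/(6*(-1) - 22) = 0 + 1/(-6 - 22) = 0 + 1/(-28) = 0 - 1/28 = -1/28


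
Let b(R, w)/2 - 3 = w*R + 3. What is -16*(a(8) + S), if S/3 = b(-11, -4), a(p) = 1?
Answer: -4816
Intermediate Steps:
b(R, w) = 12 + 2*R*w (b(R, w) = 6 + 2*(w*R + 3) = 6 + 2*(R*w + 3) = 6 + 2*(3 + R*w) = 6 + (6 + 2*R*w) = 12 + 2*R*w)
S = 300 (S = 3*(12 + 2*(-11)*(-4)) = 3*(12 + 88) = 3*100 = 300)
-16*(a(8) + S) = -16*(1 + 300) = -16*301 = -4816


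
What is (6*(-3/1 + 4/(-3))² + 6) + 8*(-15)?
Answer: -4/3 ≈ -1.3333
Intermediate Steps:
(6*(-3/1 + 4/(-3))² + 6) + 8*(-15) = (6*(-3*1 + 4*(-⅓))² + 6) - 120 = (6*(-3 - 4/3)² + 6) - 120 = (6*(-13/3)² + 6) - 120 = (6*(169/9) + 6) - 120 = (338/3 + 6) - 120 = 356/3 - 120 = -4/3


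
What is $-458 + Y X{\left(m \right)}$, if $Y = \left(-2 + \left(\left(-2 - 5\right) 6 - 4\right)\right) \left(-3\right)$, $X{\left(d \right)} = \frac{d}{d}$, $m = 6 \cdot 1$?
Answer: $-314$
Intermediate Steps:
$m = 6$
$X{\left(d \right)} = 1$
$Y = 144$ ($Y = \left(-2 - 46\right) \left(-3\right) = \left(-48\right) \left(-3\right) = 144$)
$-458 + Y X{\left(m \right)} = -458 + 144 \cdot 1 = -458 + 144 = -314$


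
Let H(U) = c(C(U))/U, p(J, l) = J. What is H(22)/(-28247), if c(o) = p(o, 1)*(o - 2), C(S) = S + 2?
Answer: -24/28247 ≈ -0.00084965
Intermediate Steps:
C(S) = 2 + S
c(o) = o*(-2 + o) (c(o) = o*(o - 2) = o*(-2 + o))
H(U) = 2 + U (H(U) = ((2 + U)*(-2 + (2 + U)))/U = ((2 + U)*U)/U = (U*(2 + U))/U = 2 + U)
H(22)/(-28247) = (2 + 22)/(-28247) = 24*(-1/28247) = -24/28247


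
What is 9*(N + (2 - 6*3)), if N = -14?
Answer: -270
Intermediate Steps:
9*(N + (2 - 6*3)) = 9*(-14 + (2 - 6*3)) = 9*(-14 + (2 - 1*18)) = 9*(-14 + (2 - 18)) = 9*(-14 - 16) = 9*(-30) = -270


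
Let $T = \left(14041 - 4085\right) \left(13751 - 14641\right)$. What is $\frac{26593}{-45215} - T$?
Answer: $\frac{400642854007}{45215} \approx 8.8608 \cdot 10^{6}$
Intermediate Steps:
$T = -8860840$ ($T = 9956 \left(-890\right) = -8860840$)
$\frac{26593}{-45215} - T = \frac{26593}{-45215} - -8860840 = 26593 \left(- \frac{1}{45215}\right) + 8860840 = - \frac{26593}{45215} + 8860840 = \frac{400642854007}{45215}$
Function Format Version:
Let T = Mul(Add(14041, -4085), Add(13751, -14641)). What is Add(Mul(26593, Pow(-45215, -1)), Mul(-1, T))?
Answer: Rational(400642854007, 45215) ≈ 8.8608e+6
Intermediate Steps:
T = -8860840 (T = Mul(9956, -890) = -8860840)
Add(Mul(26593, Pow(-45215, -1)), Mul(-1, T)) = Add(Mul(26593, Pow(-45215, -1)), Mul(-1, -8860840)) = Add(Mul(26593, Rational(-1, 45215)), 8860840) = Add(Rational(-26593, 45215), 8860840) = Rational(400642854007, 45215)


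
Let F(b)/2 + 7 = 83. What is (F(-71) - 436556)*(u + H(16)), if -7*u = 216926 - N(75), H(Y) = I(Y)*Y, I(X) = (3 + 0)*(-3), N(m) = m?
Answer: 95074539036/7 ≈ 1.3582e+10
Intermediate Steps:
F(b) = 152 (F(b) = -14 + 2*83 = -14 + 166 = 152)
I(X) = -9 (I(X) = 3*(-3) = -9)
H(Y) = -9*Y
u = -216851/7 (u = -(216926 - 1*75)/7 = -(216926 - 75)/7 = -⅐*216851 = -216851/7 ≈ -30979.)
(F(-71) - 436556)*(u + H(16)) = (152 - 436556)*(-216851/7 - 9*16) = -436404*(-216851/7 - 144) = -436404*(-217859/7) = 95074539036/7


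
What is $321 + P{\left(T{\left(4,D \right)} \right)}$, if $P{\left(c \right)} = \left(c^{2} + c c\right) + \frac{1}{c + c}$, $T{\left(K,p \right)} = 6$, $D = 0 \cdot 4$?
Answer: $\frac{4717}{12} \approx 393.08$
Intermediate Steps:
$D = 0$
$P{\left(c \right)} = \frac{1}{2 c} + 2 c^{2}$ ($P{\left(c \right)} = \left(c^{2} + c^{2}\right) + \frac{1}{2 c} = 2 c^{2} + \frac{1}{2 c} = \frac{1}{2 c} + 2 c^{2}$)
$321 + P{\left(T{\left(4,D \right)} \right)} = 321 + \frac{1 + 4 \cdot 6^{3}}{2 \cdot 6} = 321 + \frac{1}{2} \cdot \frac{1}{6} \left(1 + 4 \cdot 216\right) = 321 + \frac{1}{2} \cdot \frac{1}{6} \left(1 + 864\right) = 321 + \frac{1}{2} \cdot \frac{1}{6} \cdot 865 = 321 + \frac{865}{12} = \frac{4717}{12}$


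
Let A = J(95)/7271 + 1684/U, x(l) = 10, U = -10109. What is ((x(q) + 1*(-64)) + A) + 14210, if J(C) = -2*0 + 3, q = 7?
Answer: 94589975277/6682049 ≈ 14156.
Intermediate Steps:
J(C) = 3 (J(C) = 0 + 3 = 3)
A = -1110367/6682049 (A = 3/7271 + 1684/(-10109) = 3*(1/7271) + 1684*(-1/10109) = 3/7271 - 1684/10109 = -1110367/6682049 ≈ -0.16617)
((x(q) + 1*(-64)) + A) + 14210 = ((10 + 1*(-64)) - 1110367/6682049) + 14210 = ((10 - 64) - 1110367/6682049) + 14210 = (-54 - 1110367/6682049) + 14210 = -361941013/6682049 + 14210 = 94589975277/6682049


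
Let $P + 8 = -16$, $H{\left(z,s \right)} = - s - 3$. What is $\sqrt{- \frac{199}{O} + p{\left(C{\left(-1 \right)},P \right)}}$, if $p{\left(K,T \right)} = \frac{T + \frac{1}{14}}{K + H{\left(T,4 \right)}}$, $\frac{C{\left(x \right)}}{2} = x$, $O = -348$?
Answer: $\frac{\sqrt{4792627}}{1218} \approx 1.7974$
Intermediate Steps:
$H{\left(z,s \right)} = -3 - s$
$C{\left(x \right)} = 2 x$
$P = -24$ ($P = -8 - 16 = -24$)
$p{\left(K,T \right)} = \frac{\frac{1}{14} + T}{-7 + K}$ ($p{\left(K,T \right)} = \frac{T + \frac{1}{14}}{K - 7} = \frac{\frac{1}{14} + T}{K - 7} = \frac{\frac{1}{14} + T}{-7 + K}$)
$\sqrt{- \frac{199}{O} + p{\left(C{\left(-1 \right)},P \right)}} = \sqrt{- \frac{199}{-348} + \frac{\frac{1}{14} - 24}{-7 + 2 \left(-1\right)}} = \sqrt{\left(-199\right) \left(- \frac{1}{348}\right) + \frac{1}{-7 - 2} \left(- \frac{335}{14}\right)} = \sqrt{\frac{199}{348} + \frac{1}{-9} \left(- \frac{335}{14}\right)} = \sqrt{\frac{199}{348} - - \frac{335}{126}} = \sqrt{\frac{199}{348} + \frac{335}{126}} = \sqrt{\frac{23609}{7308}} = \frac{\sqrt{4792627}}{1218}$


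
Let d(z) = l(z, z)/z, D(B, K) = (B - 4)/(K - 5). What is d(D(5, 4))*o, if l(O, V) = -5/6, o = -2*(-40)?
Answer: 200/3 ≈ 66.667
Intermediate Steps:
D(B, K) = (-4 + B)/(-5 + K)
o = 80
l(O, V) = -⅚ (l(O, V) = -5*⅙ = -⅚)
d(z) = -5/(6*z)
d(D(5, 4))*o = -5*(-5 + 4)/(-4 + 5)/6*80 = -5/(6*(1/(-1)))*80 = -5/(6*((-1*1)))*80 = -⅚/(-1)*80 = -⅚*(-1)*80 = (⅚)*80 = 200/3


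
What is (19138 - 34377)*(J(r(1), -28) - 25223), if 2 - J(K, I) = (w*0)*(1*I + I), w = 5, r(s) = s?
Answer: 384342819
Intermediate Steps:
J(K, I) = 2 (J(K, I) = 2 - 5*0*(1*I + I) = 2 - 0*(I + I) = 2 - 0*2*I = 2 - 1*0 = 2 + 0 = 2)
(19138 - 34377)*(J(r(1), -28) - 25223) = (19138 - 34377)*(2 - 25223) = -15239*(-25221) = 384342819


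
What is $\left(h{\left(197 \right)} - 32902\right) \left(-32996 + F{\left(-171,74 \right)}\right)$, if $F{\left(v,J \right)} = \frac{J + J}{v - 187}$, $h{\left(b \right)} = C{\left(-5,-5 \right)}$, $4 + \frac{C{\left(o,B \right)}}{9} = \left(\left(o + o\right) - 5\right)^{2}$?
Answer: $\frac{182583244854}{179} \approx 1.02 \cdot 10^{9}$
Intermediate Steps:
$C{\left(o,B \right)} = -36 + 9 \left(-5 + 2 o\right)^{2}$ ($C{\left(o,B \right)} = -36 + 9 \left(\left(o + o\right) - 5\right)^{2} = -36 + 9 \left(2 o - 5\right)^{2} = -36 + 9 \left(-5 + 2 o\right)^{2}$)
$h{\left(b \right)} = 1989$ ($h{\left(b \right)} = -36 + 9 \left(-5 + 2 \left(-5\right)\right)^{2} = -36 + 9 \left(-5 - 10\right)^{2} = -36 + 9 \left(-15\right)^{2} = -36 + 9 \cdot 225 = -36 + 2025 = 1989$)
$F{\left(v,J \right)} = \frac{2 J}{-187 + v}$
$\left(h{\left(197 \right)} - 32902\right) \left(-32996 + F{\left(-171,74 \right)}\right) = \left(1989 - 32902\right) \left(-32996 + 2 \cdot 74 \frac{1}{-187 - 171}\right) = - 30913 \left(-32996 + 2 \cdot 74 \frac{1}{-358}\right) = - 30913 \left(-32996 + 2 \cdot 74 \left(- \frac{1}{358}\right)\right) = - 30913 \left(-32996 - \frac{74}{179}\right) = \left(-30913\right) \left(- \frac{5906358}{179}\right) = \frac{182583244854}{179}$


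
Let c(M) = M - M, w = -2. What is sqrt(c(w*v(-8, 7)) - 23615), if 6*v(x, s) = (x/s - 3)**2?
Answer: I*sqrt(23615) ≈ 153.67*I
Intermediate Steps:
v(x, s) = (-3 + x/s)**2/6 (v(x, s) = (x/s - 3)**2/6 = (-3 + x/s)**2/6)
c(M) = 0
sqrt(c(w*v(-8, 7)) - 23615) = sqrt(0 - 23615) = sqrt(-23615) = I*sqrt(23615)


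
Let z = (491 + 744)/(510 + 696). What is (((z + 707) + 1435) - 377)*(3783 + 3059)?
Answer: 7286131325/603 ≈ 1.2083e+7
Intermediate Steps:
z = 1235/1206 ≈ 1.0240
(((z + 707) + 1435) - 377)*(3783 + 3059) = (((1235/1206 + 707) + 1435) - 377)*(3783 + 3059) = ((853877/1206 + 1435) - 377)*6842 = (2584487/1206 - 377)*6842 = (2129825/1206)*6842 = 7286131325/603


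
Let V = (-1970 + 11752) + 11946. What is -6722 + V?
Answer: 15006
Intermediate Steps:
V = 21728 (V = 9782 + 11946 = 21728)
-6722 + V = -6722 + 21728 = 15006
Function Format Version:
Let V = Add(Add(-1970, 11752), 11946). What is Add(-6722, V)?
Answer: 15006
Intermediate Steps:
V = 21728 (V = Add(9782, 11946) = 21728)
Add(-6722, V) = Add(-6722, 21728) = 15006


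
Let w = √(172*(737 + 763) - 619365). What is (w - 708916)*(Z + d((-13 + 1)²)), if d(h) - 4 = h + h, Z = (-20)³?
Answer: 5464324528 - 7708*I*√361365 ≈ 5.4643e+9 - 4.6336e+6*I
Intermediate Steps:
Z = -8000
d(h) = 4 + 2*h (d(h) = 4 + (h + h) = 4 + 2*h)
w = I*√361365 (w = √(172*1500 - 619365) = √(258000 - 619365) = √(-361365) = I*√361365 ≈ 601.14*I)
(w - 708916)*(Z + d((-13 + 1)²)) = (I*√361365 - 708916)*(-8000 + (4 + 2*(-13 + 1)²)) = (-708916 + I*√361365)*(-8000 + (4 + 2*(-12)²)) = (-708916 + I*√361365)*(-8000 + (4 + 2*144)) = (-708916 + I*√361365)*(-8000 + (4 + 288)) = (-708916 + I*√361365)*(-8000 + 292) = (-708916 + I*√361365)*(-7708) = 5464324528 - 7708*I*√361365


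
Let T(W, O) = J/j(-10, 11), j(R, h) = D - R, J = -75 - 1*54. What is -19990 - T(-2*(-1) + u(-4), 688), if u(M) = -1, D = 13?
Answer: -459641/23 ≈ -19984.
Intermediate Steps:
J = -129 (J = -75 - 54 = -129)
j(R, h) = 13 - R
T(W, O) = -129/23 (T(W, O) = -129/(13 - 1*(-10)) = -129/(13 + 10) = -129/23)
-19990 - T(-2*(-1) + u(-4), 688) = -19990 - 1*(-129/23) = -19990 + 129/23 = -459641/23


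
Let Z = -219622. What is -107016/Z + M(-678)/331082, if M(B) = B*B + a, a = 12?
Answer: 2622892812/1398324827 ≈ 1.8757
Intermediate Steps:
M(B) = 12 + B² (M(B) = B*B + 12 = B² + 12 = 12 + B²)
-107016/Z + M(-678)/331082 = -107016/(-219622) + (12 + (-678)²)/331082 = -107016*(-1/219622) + (12 + 459684)*(1/331082) = 4116/8447 + 459696*(1/331082) = 4116/8447 + 229848/165541 = 2622892812/1398324827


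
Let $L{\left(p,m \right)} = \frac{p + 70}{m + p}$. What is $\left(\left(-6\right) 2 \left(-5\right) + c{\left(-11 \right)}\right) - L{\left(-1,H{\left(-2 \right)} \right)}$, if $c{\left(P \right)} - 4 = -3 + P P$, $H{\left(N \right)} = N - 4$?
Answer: $\frac{1343}{7} \approx 191.86$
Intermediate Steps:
$H{\left(N \right)} = -4 + N$
$c{\left(P \right)} = 1 + P^{2}$ ($c{\left(P \right)} = 4 + \left(-3 + P P\right) = 4 + \left(-3 + P^{2}\right) = 1 + P^{2}$)
$L{\left(p,m \right)} = \frac{70 + p}{m + p}$
$\left(\left(-6\right) 2 \left(-5\right) + c{\left(-11 \right)}\right) - L{\left(-1,H{\left(-2 \right)} \right)} = \left(\left(-6\right) 2 \left(-5\right) + \left(1 + \left(-11\right)^{2}\right)\right) - \frac{70 - 1}{\left(-4 - 2\right) - 1} = \left(\left(-12\right) \left(-5\right) + \left(1 + 121\right)\right) - \frac{1}{-6 - 1} \cdot 69 = \left(60 + 122\right) - \frac{1}{-7} \cdot 69 = 182 - \left(- \frac{1}{7}\right) 69 = 182 - - \frac{69}{7} = 182 + \frac{69}{7} = \frac{1343}{7}$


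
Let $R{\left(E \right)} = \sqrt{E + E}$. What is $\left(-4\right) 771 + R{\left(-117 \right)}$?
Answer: $-3084 + 3 i \sqrt{26} \approx -3084.0 + 15.297 i$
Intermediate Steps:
$R{\left(E \right)} = \sqrt{2} \sqrt{E}$ ($R{\left(E \right)} = \sqrt{2 E} = \sqrt{2} \sqrt{E}$)
$\left(-4\right) 771 + R{\left(-117 \right)} = \left(-4\right) 771 + \sqrt{2} \sqrt{-117} = -3084 + \sqrt{2} \cdot 3 i \sqrt{13} = -3084 + 3 i \sqrt{26}$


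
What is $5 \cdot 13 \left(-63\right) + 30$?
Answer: $-4065$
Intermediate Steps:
$5 \cdot 13 \left(-63\right) + 30 = 65 \left(-63\right) + 30 = -4095 + 30 = -4065$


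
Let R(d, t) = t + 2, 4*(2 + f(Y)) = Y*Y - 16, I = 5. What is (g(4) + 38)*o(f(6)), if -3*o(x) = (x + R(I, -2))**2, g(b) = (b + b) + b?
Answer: -150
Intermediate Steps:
g(b) = 3*b (g(b) = 2*b + b = 3*b)
f(Y) = -6 + Y**2/4 (f(Y) = -2 + (Y*Y - 16)/4 = -2 + (Y**2 - 16)/4 = -2 + (-16 + Y**2)/4 = -2 + (-4 + Y**2/4) = -6 + Y**2/4)
R(d, t) = 2 + t
o(x) = -x**2/3 (o(x) = -(x + (2 - 2))**2/3 = -(x + 0)**2/3 = -x**2/3)
(g(4) + 38)*o(f(6)) = (3*4 + 38)*(-(-6 + (1/4)*6**2)**2/3) = (12 + 38)*(-(-6 + (1/4)*36)**2/3) = 50*(-(-6 + 9)**2/3) = 50*(-1/3*3**2) = 50*(-1/3*9) = 50*(-3) = -150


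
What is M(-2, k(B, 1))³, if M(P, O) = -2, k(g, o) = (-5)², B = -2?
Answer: -8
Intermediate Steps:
k(g, o) = 25
M(-2, k(B, 1))³ = (-2)³ = -8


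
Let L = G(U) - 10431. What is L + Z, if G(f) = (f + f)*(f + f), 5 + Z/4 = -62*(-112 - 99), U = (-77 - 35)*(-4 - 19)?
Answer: 26584981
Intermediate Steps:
U = 2576 (U = -112*(-23) = 2576)
Z = 52308 (Z = -20 + 4*(-62*(-112 - 99)) = -20 + 4*(-62*(-211)) = -20 + 4*13082 = -20 + 52328 = 52308)
G(f) = 4*f² (G(f) = (2*f)*(2*f) = 4*f²)
L = 26532673 (L = 4*2576² - 10431 = 4*6635776 - 10431 = 26543104 - 10431 = 26532673)
L + Z = 26532673 + 52308 = 26584981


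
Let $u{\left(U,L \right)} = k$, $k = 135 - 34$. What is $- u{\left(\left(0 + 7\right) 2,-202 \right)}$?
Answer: $-101$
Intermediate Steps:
$k = 101$
$u{\left(U,L \right)} = 101$
$- u{\left(\left(0 + 7\right) 2,-202 \right)} = \left(-1\right) 101 = -101$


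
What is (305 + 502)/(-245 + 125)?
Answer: -269/40 ≈ -6.7250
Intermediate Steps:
(305 + 502)/(-245 + 125) = 807/(-120) = 807*(-1/120) = -269/40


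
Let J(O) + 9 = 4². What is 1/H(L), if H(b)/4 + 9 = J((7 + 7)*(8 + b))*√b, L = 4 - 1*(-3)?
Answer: 9/1048 + 7*√7/1048 ≈ 0.026260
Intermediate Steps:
L = 7 (L = 4 + 3 = 7)
J(O) = 7 (J(O) = -9 + 4² = -9 + 16 = 7)
H(b) = -36 + 28*√b (H(b) = -36 + 4*(7*√b) = -36 + 28*√b)
1/H(L) = 1/(-36 + 28*√7)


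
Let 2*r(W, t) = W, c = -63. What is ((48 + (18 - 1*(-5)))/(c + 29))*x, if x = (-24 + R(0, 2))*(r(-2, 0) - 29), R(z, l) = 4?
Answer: -21300/17 ≈ -1252.9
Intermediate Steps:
r(W, t) = W/2
x = 600 (x = (-24 + 4)*((½)*(-2) - 29) = -20*(-1 - 29) = -20*(-30) = 600)
((48 + (18 - 1*(-5)))/(c + 29))*x = ((48 + (18 - 1*(-5)))/(-63 + 29))*600 = ((48 + (18 + 5))/(-34))*600 = ((48 + 23)*(-1/34))*600 = (71*(-1/34))*600 = -71/34*600 = -21300/17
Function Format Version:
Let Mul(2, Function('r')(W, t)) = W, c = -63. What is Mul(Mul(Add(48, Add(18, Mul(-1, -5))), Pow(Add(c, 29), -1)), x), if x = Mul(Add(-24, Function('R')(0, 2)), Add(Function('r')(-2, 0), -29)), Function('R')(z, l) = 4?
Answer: Rational(-21300, 17) ≈ -1252.9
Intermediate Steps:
Function('r')(W, t) = Mul(Rational(1, 2), W)
x = 600 (x = Mul(Add(-24, 4), Add(Mul(Rational(1, 2), -2), -29)) = Mul(-20, Add(-1, -29)) = Mul(-20, -30) = 600)
Mul(Mul(Add(48, Add(18, Mul(-1, -5))), Pow(Add(c, 29), -1)), x) = Mul(Mul(Add(48, Add(18, Mul(-1, -5))), Pow(Add(-63, 29), -1)), 600) = Mul(Mul(Add(48, Add(18, 5)), Pow(-34, -1)), 600) = Mul(Mul(Add(48, 23), Rational(-1, 34)), 600) = Mul(Mul(71, Rational(-1, 34)), 600) = Mul(Rational(-71, 34), 600) = Rational(-21300, 17)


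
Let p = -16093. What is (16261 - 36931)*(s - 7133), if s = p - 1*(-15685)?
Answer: 155872470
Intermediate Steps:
s = -408 (s = -16093 - 1*(-15685) = -16093 + 15685 = -408)
(16261 - 36931)*(s - 7133) = (16261 - 36931)*(-408 - 7133) = -20670*(-7541) = 155872470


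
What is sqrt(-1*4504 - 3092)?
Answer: 6*I*sqrt(211) ≈ 87.155*I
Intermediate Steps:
sqrt(-1*4504 - 3092) = sqrt(-4504 - 3092) = sqrt(-7596) = 6*I*sqrt(211)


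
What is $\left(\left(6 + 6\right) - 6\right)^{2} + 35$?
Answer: $71$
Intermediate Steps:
$\left(\left(6 + 6\right) - 6\right)^{2} + 35 = \left(12 - 6\right)^{2} + 35 = 6^{2} + 35 = 36 + 35 = 71$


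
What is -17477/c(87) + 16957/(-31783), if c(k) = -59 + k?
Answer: -555946287/889924 ≈ -624.71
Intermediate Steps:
-17477/c(87) + 16957/(-31783) = -17477/(-59 + 87) + 16957/(-31783) = -17477/28 + 16957*(-1/31783) = -17477*1/28 - 16957/31783 = -17477/28 - 16957/31783 = -555946287/889924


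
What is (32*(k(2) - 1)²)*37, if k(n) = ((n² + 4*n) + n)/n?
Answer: 42624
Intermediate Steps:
k(n) = (n² + 5*n)/n
(32*(k(2) - 1)²)*37 = (32*((5 + 2) - 1)²)*37 = (32*(7 - 1)²)*37 = (32*6²)*37 = (32*36)*37 = 1152*37 = 42624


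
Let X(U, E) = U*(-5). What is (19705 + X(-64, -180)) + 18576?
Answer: 38601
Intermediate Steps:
X(U, E) = -5*U
(19705 + X(-64, -180)) + 18576 = (19705 - 5*(-64)) + 18576 = (19705 + 320) + 18576 = 20025 + 18576 = 38601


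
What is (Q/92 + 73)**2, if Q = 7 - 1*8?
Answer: 45091225/8464 ≈ 5327.4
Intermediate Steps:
Q = -1 (Q = 7 - 8 = -1)
(Q/92 + 73)**2 = (-1/92 + 73)**2 = (6715/92)**2 = 45091225/8464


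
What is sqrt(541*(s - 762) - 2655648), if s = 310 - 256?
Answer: 2*I*sqrt(759669) ≈ 1743.2*I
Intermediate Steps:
s = 54
sqrt(541*(s - 762) - 2655648) = sqrt(541*(54 - 762) - 2655648) = sqrt(541*(-708) - 2655648) = sqrt(-383028 - 2655648) = sqrt(-3038676) = 2*I*sqrt(759669)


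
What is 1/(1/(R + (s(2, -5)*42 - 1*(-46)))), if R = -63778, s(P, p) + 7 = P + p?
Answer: -64152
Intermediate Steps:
s(P, p) = -7 + P + p (s(P, p) = -7 + (P + p) = -7 + P + p)
1/(1/(R + (s(2, -5)*42 - 1*(-46)))) = 1/(1/(-63778 + ((-7 + 2 - 5)*42 - 1*(-46)))) = 1/(1/(-63778 + (-10*42 + 46))) = 1/(1/(-63778 + (-420 + 46))) = 1/(1/(-63778 - 374)) = 1/(1/(-64152)) = 1/(-1/64152) = -64152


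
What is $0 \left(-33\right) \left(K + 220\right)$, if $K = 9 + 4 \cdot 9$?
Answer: $0$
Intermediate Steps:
$K = 45$ ($K = 9 + 36 = 45$)
$0 \left(-33\right) \left(K + 220\right) = 0 \left(-33\right) \left(45 + 220\right) = 0 \cdot 265 = 0$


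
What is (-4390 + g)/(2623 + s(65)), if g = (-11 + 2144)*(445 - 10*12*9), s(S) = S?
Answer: -1358845/2688 ≈ -505.52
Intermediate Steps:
g = -1354455 (g = 2133*(445 - 120*9) = 2133*(445 - 1080) = 2133*(-635) = -1354455)
(-4390 + g)/(2623 + s(65)) = (-4390 - 1354455)/(2623 + 65) = -1358845/2688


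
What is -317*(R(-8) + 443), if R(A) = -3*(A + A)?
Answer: -155647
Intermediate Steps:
R(A) = -6*A
-317*(R(-8) + 443) = -317*(-6*(-8) + 443) = -317*(48 + 443) = -317*491 = -155647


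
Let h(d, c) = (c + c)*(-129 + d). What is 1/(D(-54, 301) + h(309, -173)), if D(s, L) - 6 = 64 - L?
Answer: -1/62511 ≈ -1.5997e-5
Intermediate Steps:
D(s, L) = 70 - L (D(s, L) = 6 + (64 - L) = 70 - L)
h(d, c) = 2*c*(-129 + d) (h(d, c) = (2*c)*(-129 + d) = 2*c*(-129 + d))
1/(D(-54, 301) + h(309, -173)) = 1/((70 - 1*301) + 2*(-173)*(-129 + 309)) = 1/((70 - 301) + 2*(-173)*180) = 1/(-231 - 62280) = 1/(-62511) = -1/62511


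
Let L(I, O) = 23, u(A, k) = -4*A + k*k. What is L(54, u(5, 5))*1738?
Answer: 39974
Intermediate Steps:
u(A, k) = k**2 - 4*A (u(A, k) = -4*A + k**2 = k**2 - 4*A)
L(54, u(5, 5))*1738 = 23*1738 = 39974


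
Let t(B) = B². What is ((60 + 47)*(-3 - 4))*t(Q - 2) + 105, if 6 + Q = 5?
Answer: -6636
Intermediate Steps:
Q = -1 (Q = -6 + 5 = -1)
((60 + 47)*(-3 - 4))*t(Q - 2) + 105 = ((60 + 47)*(-3 - 4))*(-1 - 2)² + 105 = (107*(-7))*(-3)² + 105 = -749*9 + 105 = -6741 + 105 = -6636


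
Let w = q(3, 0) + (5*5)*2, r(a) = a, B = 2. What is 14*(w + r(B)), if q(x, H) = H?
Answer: 728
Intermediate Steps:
w = 50 (w = 0 + (5*5)*2 = 0 + 25*2 = 0 + 50 = 50)
14*(w + r(B)) = 14*(50 + 2) = 14*52 = 728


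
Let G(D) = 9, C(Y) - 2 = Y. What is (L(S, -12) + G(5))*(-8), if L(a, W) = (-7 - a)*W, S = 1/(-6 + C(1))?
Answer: -712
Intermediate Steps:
C(Y) = 2 + Y
S = -⅓ (S = 1/(-6 + (2 + 1)) = 1/(-6 + 3) = 1/(-3) = -⅓ ≈ -0.33333)
L(a, W) = W*(-7 - a)
(L(S, -12) + G(5))*(-8) = (-1*(-12)*(7 - ⅓) + 9)*(-8) = (-1*(-12)*20/3 + 9)*(-8) = (80 + 9)*(-8) = 89*(-8) = -712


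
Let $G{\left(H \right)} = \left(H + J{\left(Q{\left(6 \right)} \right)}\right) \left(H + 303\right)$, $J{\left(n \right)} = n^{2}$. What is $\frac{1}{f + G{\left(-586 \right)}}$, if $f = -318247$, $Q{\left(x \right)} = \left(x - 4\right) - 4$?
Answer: $- \frac{1}{153541} \approx -6.5129 \cdot 10^{-6}$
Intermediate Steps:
$Q{\left(x \right)} = -8 + x$ ($Q{\left(x \right)} = \left(-4 + x\right) - 4 = -8 + x$)
$G{\left(H \right)} = \left(4 + H\right) \left(303 + H\right)$ ($G{\left(H \right)} = \left(H + \left(-8 + 6\right)^{2}\right) \left(H + 303\right) = \left(H + \left(-2\right)^{2}\right) \left(303 + H\right) = \left(H + 4\right) \left(303 + H\right) = \left(4 + H\right) \left(303 + H\right)$)
$\frac{1}{f + G{\left(-586 \right)}} = \frac{1}{-318247 + \left(1212 + \left(-586\right)^{2} + 307 \left(-586\right)\right)} = \frac{1}{-318247 + \left(1212 + 343396 - 179902\right)} = \frac{1}{-318247 + 164706} = \frac{1}{-153541} = - \frac{1}{153541}$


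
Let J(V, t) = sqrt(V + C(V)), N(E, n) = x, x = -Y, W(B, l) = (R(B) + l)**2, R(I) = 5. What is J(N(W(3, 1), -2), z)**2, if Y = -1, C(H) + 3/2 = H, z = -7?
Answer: 1/2 ≈ 0.50000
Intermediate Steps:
C(H) = -3/2 + H
W(B, l) = (5 + l)**2
x = 1 (x = -1*(-1) = 1)
N(E, n) = 1
J(V, t) = sqrt(-3/2 + 2*V) (J(V, t) = sqrt(V + (-3/2 + V)) = sqrt(-3/2 + 2*V))
J(N(W(3, 1), -2), z)**2 = (sqrt(-6 + 8*1)/2)**2 = (sqrt(-6 + 8)/2)**2 = (sqrt(2)/2)**2 = 1/2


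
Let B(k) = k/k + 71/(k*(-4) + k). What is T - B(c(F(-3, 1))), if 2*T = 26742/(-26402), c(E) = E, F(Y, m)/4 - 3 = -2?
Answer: 698633/158412 ≈ 4.4102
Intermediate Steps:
F(Y, m) = 4 (F(Y, m) = 12 + 4*(-2) = 12 - 8 = 4)
B(k) = 1 - 71/(3*k) (B(k) = 1 + 71/(-4*k + k) = 1 + 71/((-3*k)) = 1 + 71*(-1/(3*k)) = 1 - 71/(3*k))
T = -13371/26402 (T = (26742/(-26402))/2 = (26742*(-1/26402))/2 = (½)*(-13371/13201) = -13371/26402 ≈ -0.50644)
T - B(c(F(-3, 1))) = -13371/26402 - (-71/3 + 4)/4 = -13371/26402 - (-59)/(4*3) = -13371/26402 - 1*(-59/12) = -13371/26402 + 59/12 = 698633/158412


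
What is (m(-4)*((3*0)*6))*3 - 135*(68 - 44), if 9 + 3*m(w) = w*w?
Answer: -3240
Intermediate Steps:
m(w) = -3 + w²/3 (m(w) = -3 + (w*w)/3 = -3 + w²/3)
(m(-4)*((3*0)*6))*3 - 135*(68 - 44) = ((-3 + (⅓)*(-4)²)*((3*0)*6))*3 - 135*(68 - 44) = ((-3 + (⅓)*16)*(0*6))*3 - 135*24 = ((-3 + 16/3)*0)*3 - 3240 = ((7/3)*0)*3 - 3240 = 0*3 - 3240 = 0 - 3240 = -3240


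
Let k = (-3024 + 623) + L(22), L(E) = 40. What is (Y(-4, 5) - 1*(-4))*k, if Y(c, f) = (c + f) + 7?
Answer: -28332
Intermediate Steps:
Y(c, f) = 7 + c + f
k = -2361 (k = (-3024 + 623) + 40 = -2401 + 40 = -2361)
(Y(-4, 5) - 1*(-4))*k = ((7 - 4 + 5) - 1*(-4))*(-2361) = (8 + 4)*(-2361) = 12*(-2361) = -28332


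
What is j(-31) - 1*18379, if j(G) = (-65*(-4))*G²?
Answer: 231481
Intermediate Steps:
j(G) = 260*G²
j(-31) - 1*18379 = 260*(-31)² - 1*18379 = 260*961 - 18379 = 249860 - 18379 = 231481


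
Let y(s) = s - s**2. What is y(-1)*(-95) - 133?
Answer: 57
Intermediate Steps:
y(-1)*(-95) - 133 = -(1 - 1*(-1))*(-95) - 133 = -(1 + 1)*(-95) - 133 = -1*2*(-95) - 133 = -2*(-95) - 133 = 190 - 133 = 57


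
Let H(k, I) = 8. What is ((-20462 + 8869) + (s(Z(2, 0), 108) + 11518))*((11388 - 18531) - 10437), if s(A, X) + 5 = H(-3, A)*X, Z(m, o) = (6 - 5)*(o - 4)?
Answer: -13782720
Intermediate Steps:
Z(m, o) = -4 + o (Z(m, o) = 1*(-4 + o) = -4 + o)
s(A, X) = -5 + 8*X
((-20462 + 8869) + (s(Z(2, 0), 108) + 11518))*((11388 - 18531) - 10437) = ((-20462 + 8869) + ((-5 + 8*108) + 11518))*((11388 - 18531) - 10437) = (-11593 + ((-5 + 864) + 11518))*(-7143 - 10437) = (-11593 + (859 + 11518))*(-17580) = (-11593 + 12377)*(-17580) = 784*(-17580) = -13782720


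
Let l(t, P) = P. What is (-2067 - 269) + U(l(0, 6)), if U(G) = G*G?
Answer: -2300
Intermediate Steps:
U(G) = G²
(-2067 - 269) + U(l(0, 6)) = (-2067 - 269) + 6² = -2336 + 36 = -2300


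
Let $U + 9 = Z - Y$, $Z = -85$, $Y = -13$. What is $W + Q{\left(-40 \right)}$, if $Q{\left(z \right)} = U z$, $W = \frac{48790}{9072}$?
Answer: $\frac{2103005}{648} \approx 3245.4$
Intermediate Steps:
$U = -81$ ($U = -9 - 72 = -81$)
$W = \frac{3485}{648}$ ($W = 48790 \cdot \frac{1}{9072} = \frac{3485}{648} \approx 5.3781$)
$Q{\left(z \right)} = - 81 z$
$W + Q{\left(-40 \right)} = \frac{3485}{648} - -3240 = \frac{3485}{648} + 3240 = \frac{2103005}{648}$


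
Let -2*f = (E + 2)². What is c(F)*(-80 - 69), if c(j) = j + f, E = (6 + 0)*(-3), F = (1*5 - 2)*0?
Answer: 19072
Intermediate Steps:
F = 0 (F = (5 - 2)*0 = 3*0 = 0)
E = -18 (E = 6*(-3) = -18)
f = -128 (f = -(-18 + 2)²/2 = -½*(-16)² = -½*256 = -128)
c(j) = -128 + j (c(j) = j - 128 = -128 + j)
c(F)*(-80 - 69) = (-128 + 0)*(-80 - 69) = -128*(-149) = 19072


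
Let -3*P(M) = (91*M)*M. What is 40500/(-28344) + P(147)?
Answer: -1548230601/2362 ≈ -6.5547e+5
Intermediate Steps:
P(M) = -91*M²/3 (P(M) = -91*M*M/3 = -91*M²/3)
40500/(-28344) + P(147) = 40500/(-28344) - 91/3*147² = 40500*(-1/28344) - 91/3*21609 = -3375/2362 - 655473 = -1548230601/2362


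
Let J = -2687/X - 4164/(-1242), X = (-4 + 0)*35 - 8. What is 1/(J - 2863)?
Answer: -30636/87051947 ≈ -0.00035193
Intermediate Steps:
X = -148 (X = -4*35 - 8 = -140 - 8 = -148)
J = 658921/30636 (J = -2687/(-148) - 4164/(-1242) = -2687*(-1/148) - 4164*(-1/1242) = 2687/148 + 694/207 = 658921/30636 ≈ 21.508)
1/(J - 2863) = 1/(658921/30636 - 2863) = 1/(-87051947/30636) = -30636/87051947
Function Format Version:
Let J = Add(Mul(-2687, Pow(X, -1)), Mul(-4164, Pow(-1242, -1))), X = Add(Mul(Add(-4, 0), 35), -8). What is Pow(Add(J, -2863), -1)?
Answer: Rational(-30636, 87051947) ≈ -0.00035193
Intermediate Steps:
X = -148 (X = Add(Mul(-4, 35), -8) = Add(-140, -8) = -148)
J = Rational(658921, 30636) (J = Add(Mul(-2687, Pow(-148, -1)), Mul(-4164, Pow(-1242, -1))) = Add(Mul(-2687, Rational(-1, 148)), Mul(-4164, Rational(-1, 1242))) = Add(Rational(2687, 148), Rational(694, 207)) = Rational(658921, 30636) ≈ 21.508)
Pow(Add(J, -2863), -1) = Pow(Add(Rational(658921, 30636), -2863), -1) = Pow(Rational(-87051947, 30636), -1) = Rational(-30636, 87051947)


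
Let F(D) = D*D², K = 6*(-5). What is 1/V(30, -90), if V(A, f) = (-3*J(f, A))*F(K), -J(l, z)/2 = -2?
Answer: 1/324000 ≈ 3.0864e-6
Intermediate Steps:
K = -30
J(l, z) = 4 (J(l, z) = -2*(-2) = 4)
F(D) = D³
V(A, f) = 324000 (V(A, f) = -3*4*(-30)³ = -12*(-27000) = 324000)
1/V(30, -90) = 1/324000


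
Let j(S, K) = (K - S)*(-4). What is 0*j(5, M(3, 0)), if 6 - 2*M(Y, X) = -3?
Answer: 0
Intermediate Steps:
M(Y, X) = 9/2 (M(Y, X) = 3 - ½*(-3) = 3 + 3/2 = 9/2)
j(S, K) = -4*K + 4*S
0*j(5, M(3, 0)) = 0*(-4*9/2 + 4*5) = 0*(-18 + 20) = 0*2 = 0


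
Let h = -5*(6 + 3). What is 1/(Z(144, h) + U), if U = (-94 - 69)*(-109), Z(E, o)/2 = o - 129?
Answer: 1/17419 ≈ 5.7409e-5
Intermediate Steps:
h = -45 (h = -5*9 = -45)
Z(E, o) = -258 + 2*o (Z(E, o) = 2*(o - 129) = 2*(-129 + o) = -258 + 2*o)
U = 17767 (U = -163*(-109) = 17767)
1/(Z(144, h) + U) = 1/((-258 + 2*(-45)) + 17767) = 1/((-258 - 90) + 17767) = 1/(-348 + 17767) = 1/17419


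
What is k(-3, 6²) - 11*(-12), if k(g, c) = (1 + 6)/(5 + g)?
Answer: 271/2 ≈ 135.50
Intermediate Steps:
k(g, c) = 7/(5 + g)
k(-3, 6²) - 11*(-12) = 7/(5 - 3) - 11*(-12) = 7/2 + 132 = 271/2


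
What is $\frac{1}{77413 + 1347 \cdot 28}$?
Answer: $\frac{1}{115129} \approx 8.6859 \cdot 10^{-6}$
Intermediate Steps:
$\frac{1}{77413 + 1347 \cdot 28} = \frac{1}{77413 + 37716} = \frac{1}{115129}$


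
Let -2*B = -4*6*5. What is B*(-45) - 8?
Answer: -2708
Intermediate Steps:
B = 60 (B = -(-4*6)*5/2 = -(-12)*5 = -½*(-120) = 60)
B*(-45) - 8 = 60*(-45) - 8 = -2700 - 8 = -2708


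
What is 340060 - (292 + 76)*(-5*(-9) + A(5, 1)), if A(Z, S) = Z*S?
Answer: 321660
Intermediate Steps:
A(Z, S) = S*Z
340060 - (292 + 76)*(-5*(-9) + A(5, 1)) = 340060 - (292 + 76)*(-5*(-9) + 1*5) = 340060 - 368*(45 + 5) = 340060 - 368*50 = 340060 - 1*18400 = 340060 - 18400 = 321660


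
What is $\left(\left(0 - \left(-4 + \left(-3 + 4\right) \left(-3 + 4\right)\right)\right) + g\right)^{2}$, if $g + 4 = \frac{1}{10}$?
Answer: $\frac{81}{100} \approx 0.81$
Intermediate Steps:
$g = - \frac{39}{10}$ ($g = -4 + \frac{1}{10} = - \frac{39}{10} \approx -3.9$)
$\left(\left(0 - \left(-4 + \left(-3 + 4\right) \left(-3 + 4\right)\right)\right) + g\right)^{2} = \left(\left(0 - \left(-4 + \left(-3 + 4\right) \left(-3 + 4\right)\right)\right) - \frac{39}{10}\right)^{2} = \left(\left(0 - \left(-4 + 1 \cdot 1\right)\right) - \frac{39}{10}\right)^{2} = \left(\left(0 - \left(-4 + 1\right)\right) - \frac{39}{10}\right)^{2} = \left(\left(0 - -3\right) - \frac{39}{10}\right)^{2} = \left(\left(0 + 3\right) - \frac{39}{10}\right)^{2} = \left(3 - \frac{39}{10}\right)^{2} = \left(- \frac{9}{10}\right)^{2} = \frac{81}{100}$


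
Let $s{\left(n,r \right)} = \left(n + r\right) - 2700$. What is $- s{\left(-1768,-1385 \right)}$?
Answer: $5853$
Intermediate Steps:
$s{\left(n,r \right)} = -2700 + n + r$
$- s{\left(-1768,-1385 \right)} = - (-2700 - 1768 - 1385) = \left(-1\right) \left(-5853\right) = 5853$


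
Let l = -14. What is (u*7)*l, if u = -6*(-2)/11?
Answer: -1176/11 ≈ -106.91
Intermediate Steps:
u = 12/11 (u = 12*(1/11) = 12/11 ≈ 1.0909)
(u*7)*l = ((12/11)*7)*(-14) = (84/11)*(-14) = -1176/11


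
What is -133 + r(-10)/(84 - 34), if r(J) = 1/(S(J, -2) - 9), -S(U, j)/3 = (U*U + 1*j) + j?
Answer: -1975051/14850 ≈ -133.00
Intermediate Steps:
S(U, j) = -6*j - 3*U² (S(U, j) = -3*((U*U + 1*j) + j) = -3*((U² + j) + j) = -3*((j + U²) + j) = -3*(U² + 2*j) = -6*j - 3*U²)
r(J) = 1/(3 - 3*J²) (r(J) = 1/((-6*(-2) - 3*J²) - 9) = 1/((12 - 3*J²) - 9) = 1/(3 - 3*J²))
-133 + r(-10)/(84 - 34) = -133 + (-1/(-3 + 3*(-10)²))/(84 - 34) = -133 - 1/(-3 + 3*100)/50 = -133 - 1/(-3 + 300)*(1/50) = -133 - 1/297*(1/50) = -133 - 1*1/297*(1/50) = -133 - 1/297*1/50 = -133 - 1/14850 = -1975051/14850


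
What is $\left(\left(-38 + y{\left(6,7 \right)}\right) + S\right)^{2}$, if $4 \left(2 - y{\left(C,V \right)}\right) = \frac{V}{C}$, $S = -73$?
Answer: $\frac{6880129}{576} \approx 11945.0$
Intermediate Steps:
$y{\left(C,V \right)} = 2 - \frac{V}{4 C}$ ($y{\left(C,V \right)} = 2 - \frac{V \frac{1}{C}}{4} = 2 - \frac{V}{4 C}$)
$\left(\left(-38 + y{\left(6,7 \right)}\right) + S\right)^{2} = \left(\left(-38 + \left(2 - \frac{7}{4 \cdot 6}\right)\right) - 73\right)^{2} = \left(\left(-38 + \left(2 - \frac{7}{4} \cdot \frac{1}{6}\right)\right) - 73\right)^{2} = \left(\left(-38 + \left(2 - \frac{7}{24}\right)\right) - 73\right)^{2} = \left(\left(-38 + \frac{41}{24}\right) - 73\right)^{2} = \left(- \frac{871}{24} - 73\right)^{2} = \left(- \frac{2623}{24}\right)^{2} = \frac{6880129}{576}$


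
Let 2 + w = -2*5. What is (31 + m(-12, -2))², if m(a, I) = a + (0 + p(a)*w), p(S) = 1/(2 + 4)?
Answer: 289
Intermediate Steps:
w = -12 (w = -2 - 2*5 = -2 - 10 = -12)
p(S) = ⅙ (p(S) = 1/6 = ⅙)
m(a, I) = -2 + a (m(a, I) = a + (0 + (⅙)*(-12)) = a + (0 - 2) = a - 2 = -2 + a)
(31 + m(-12, -2))² = (31 + (-2 - 12))² = (31 - 14)² = 17² = 289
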